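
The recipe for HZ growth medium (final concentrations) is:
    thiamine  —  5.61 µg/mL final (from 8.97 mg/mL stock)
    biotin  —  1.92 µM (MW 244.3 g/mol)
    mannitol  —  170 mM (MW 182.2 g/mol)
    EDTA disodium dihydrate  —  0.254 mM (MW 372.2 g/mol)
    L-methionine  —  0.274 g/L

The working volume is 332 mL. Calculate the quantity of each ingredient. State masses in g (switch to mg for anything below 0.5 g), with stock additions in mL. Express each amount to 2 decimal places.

thiamine 0.21 mL; biotin 0.16 mg; mannitol 10.28 g; EDTA disodium dihydrate 31.39 mg; L-methionine 90.97 mg

Working volume: 332 mL = 0.332 L.
thiamine: C1V1 = C2V2 → 5.61 µg/mL × 332 mL ÷ 8970 µg/mL = 0.21 mL
biotin: 1.92 µmol/L × 244.3 g/mol × 0.332 L ÷ 1000 = 0.16 mg
mannitol: 170 mmol/L × 182.2 g/mol × 0.332 L ÷ 1000 = 10.28 g
EDTA disodium dihydrate: 0.254 mmol/L × 372.2 mg/mmol × 0.332 L = 31.39 mg
L-methionine: 0.274 g/L × 0.332 L = 0.090968 g = 90.97 mg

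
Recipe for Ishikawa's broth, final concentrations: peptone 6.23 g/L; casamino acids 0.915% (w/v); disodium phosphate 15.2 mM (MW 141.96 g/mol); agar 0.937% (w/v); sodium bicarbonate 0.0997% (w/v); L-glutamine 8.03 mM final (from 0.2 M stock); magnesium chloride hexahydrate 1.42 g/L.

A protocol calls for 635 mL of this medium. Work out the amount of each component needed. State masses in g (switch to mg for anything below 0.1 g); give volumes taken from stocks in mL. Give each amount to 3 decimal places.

peptone 3.956 g; casamino acids 5.810 g; disodium phosphate 1.370 g; agar 5.950 g; sodium bicarbonate 0.633 g; L-glutamine 25.495 mL; magnesium chloride hexahydrate 0.902 g

Working volume: 635 mL = 0.635 L.
peptone: 6.23 g/L × 0.635 L = 3.956 g
casamino acids: 0.915% w/v = 9.15 g/L → 9.15 × 0.635 L = 5.810 g
disodium phosphate: 15.2 mmol/L × 141.96 g/mol × 0.635 L ÷ 1000 = 1.370 g
agar: 0.937% w/v = 9.37 g/L → 9.37 × 0.635 L = 5.950 g
sodium bicarbonate: 0.0997% w/v = 0.997 g/L → 0.997 × 0.635 L = 0.633 g
L-glutamine: V = C2·V2/C1 = 8.03 mM × 635 mL ÷ 200 mM = 25.495 mL
magnesium chloride hexahydrate: 1.42 g/L × 0.635 L = 0.902 g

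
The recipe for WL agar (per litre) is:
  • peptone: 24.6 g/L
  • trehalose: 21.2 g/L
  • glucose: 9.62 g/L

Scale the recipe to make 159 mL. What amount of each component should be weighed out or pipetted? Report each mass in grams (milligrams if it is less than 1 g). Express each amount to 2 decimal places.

Target volume = 159 mL = 0.159 L.
peptone: 24.6 g/L × 0.159 L = 3.91 g
trehalose: 21.2 g/L × 0.159 L = 3.37 g
glucose: 9.62 g/L × 0.159 L = 1.53 g

peptone 3.91 g; trehalose 3.37 g; glucose 1.53 g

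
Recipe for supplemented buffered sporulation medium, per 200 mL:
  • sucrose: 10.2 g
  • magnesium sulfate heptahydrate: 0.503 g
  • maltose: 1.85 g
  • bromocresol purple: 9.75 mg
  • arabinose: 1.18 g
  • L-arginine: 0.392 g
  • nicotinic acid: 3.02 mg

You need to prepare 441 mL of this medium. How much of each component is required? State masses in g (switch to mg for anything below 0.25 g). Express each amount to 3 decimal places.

Scale factor = 441 mL / 200 mL = 2.205.
sucrose: 10.2 g × (441 mL / 200 mL) = 22.491 g
magnesium sulfate heptahydrate: 0.503 g × (441 mL / 200 mL) = 1.109 g
maltose: 1.85 g × (441 mL / 200 mL) = 4.079 g
bromocresol purple: 9.75 mg × (441 mL / 200 mL) = 21.499 mg
arabinose: 1.18 g × (441 mL / 200 mL) = 2.602 g
L-arginine: 0.392 g × (441 mL / 200 mL) = 0.864 g
nicotinic acid: 3.02 mg × (441 mL / 200 mL) = 6.659 mg

sucrose 22.491 g; magnesium sulfate heptahydrate 1.109 g; maltose 4.079 g; bromocresol purple 21.499 mg; arabinose 2.602 g; L-arginine 0.864 g; nicotinic acid 6.659 mg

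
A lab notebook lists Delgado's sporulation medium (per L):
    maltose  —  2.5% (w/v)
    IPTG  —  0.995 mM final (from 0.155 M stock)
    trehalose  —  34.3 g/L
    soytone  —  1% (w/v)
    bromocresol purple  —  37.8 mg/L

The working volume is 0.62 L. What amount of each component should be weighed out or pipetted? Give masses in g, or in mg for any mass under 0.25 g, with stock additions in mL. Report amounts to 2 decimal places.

Working volume: 0.62 L.
maltose: 2.5% w/v = 25 g/L → 25 × 0.62 L = 15.50 g
IPTG: dilute stock: 0.995 mM × 620 mL ÷ 155 mM = 3.98 mL
trehalose: 34.3 g/L × 0.62 L = 21.27 g
soytone: 1 g per 100 mL × 620 mL ÷ 100 = 6.20 g
bromocresol purple: 37.8 mg/L × 0.62 L = 23.44 mg

maltose 15.50 g; IPTG 3.98 mL; trehalose 21.27 g; soytone 6.20 g; bromocresol purple 23.44 mg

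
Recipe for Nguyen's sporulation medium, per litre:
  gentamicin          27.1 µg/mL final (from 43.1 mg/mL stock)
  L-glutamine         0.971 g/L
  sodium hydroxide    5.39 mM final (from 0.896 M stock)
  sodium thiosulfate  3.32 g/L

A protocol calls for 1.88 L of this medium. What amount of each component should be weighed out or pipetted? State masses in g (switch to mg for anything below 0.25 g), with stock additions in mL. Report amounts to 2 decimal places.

gentamicin 1.18 mL; L-glutamine 1.83 g; sodium hydroxide 11.31 mL; sodium thiosulfate 6.24 g

Working volume: 1.88 L.
gentamicin: C1V1 = C2V2 → 27.1 µg/mL × 1880 mL ÷ 43100 µg/mL = 1.18 mL
L-glutamine: 0.971 g/L × 1.88 L = 1.83 g
sodium hydroxide: V = C2·V2/C1 = 5.39 mM × 1880 mL ÷ 896 mM = 11.31 mL
sodium thiosulfate: 3.32 g/L × 1.88 L = 6.24 g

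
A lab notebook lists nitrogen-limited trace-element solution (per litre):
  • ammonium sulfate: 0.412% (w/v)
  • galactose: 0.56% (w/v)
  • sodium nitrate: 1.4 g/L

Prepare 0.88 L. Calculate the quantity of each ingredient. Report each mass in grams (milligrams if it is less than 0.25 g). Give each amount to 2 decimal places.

Scale factor relative to 1 L: 0.88.
ammonium sulfate: 0.412 g per 100 mL × 880 mL ÷ 100 = 3.63 g
galactose: 0.56 g per 100 mL × 880 mL ÷ 100 = 4.93 g
sodium nitrate: 1.4 g/L × 0.88 L = 1.23 g

ammonium sulfate 3.63 g; galactose 4.93 g; sodium nitrate 1.23 g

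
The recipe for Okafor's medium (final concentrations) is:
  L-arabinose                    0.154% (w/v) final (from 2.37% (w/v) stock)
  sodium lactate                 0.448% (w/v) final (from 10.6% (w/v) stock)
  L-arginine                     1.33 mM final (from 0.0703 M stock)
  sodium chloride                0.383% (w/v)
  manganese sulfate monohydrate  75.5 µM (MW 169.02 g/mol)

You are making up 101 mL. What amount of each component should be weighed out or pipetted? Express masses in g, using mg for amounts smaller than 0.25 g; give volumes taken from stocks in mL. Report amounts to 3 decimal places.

Target volume = 101 mL = 0.101 L.
L-arabinose: C1V1 = C2V2 → 0.154% ÷ 2.37% × 101 mL = 6.563 mL
sodium lactate: dilute stock: 0.448% ÷ 10.6% × 101 mL = 4.269 mL
L-arginine: V = C2·V2/C1 = 1.33 mM × 101 mL ÷ 70.3 mM = 1.911 mL
sodium chloride: 0.383% w/v = 3.83 g/L → 3.83 × 0.101 L = 0.387 g
manganese sulfate monohydrate: 75.5 µmol/L × 169.02 g/mol × 0.101 L ÷ 1000 = 1.289 mg

L-arabinose 6.563 mL; sodium lactate 4.269 mL; L-arginine 1.911 mL; sodium chloride 0.387 g; manganese sulfate monohydrate 1.289 mg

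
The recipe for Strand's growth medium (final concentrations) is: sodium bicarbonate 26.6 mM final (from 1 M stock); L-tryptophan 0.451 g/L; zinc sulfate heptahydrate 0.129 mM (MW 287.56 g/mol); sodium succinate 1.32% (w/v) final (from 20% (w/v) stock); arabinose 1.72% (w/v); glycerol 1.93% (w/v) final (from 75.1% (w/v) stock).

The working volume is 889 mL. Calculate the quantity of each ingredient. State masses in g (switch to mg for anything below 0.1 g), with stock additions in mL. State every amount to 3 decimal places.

Working volume: 889 mL = 0.889 L.
sodium bicarbonate: dilute stock: 26.6 mM × 889 mL ÷ 1000 mM = 23.647 mL
L-tryptophan: 0.451 g/L × 0.889 L = 0.401 g
zinc sulfate heptahydrate: 0.129 mmol/L × 287.56 mg/mmol × 0.889 L = 32.978 mg
sodium succinate: dilute stock: 1.32% ÷ 20% × 889 mL = 58.674 mL
arabinose: 1.72 g per 100 mL × 889 mL ÷ 100 = 15.291 g
glycerol: dilute stock: 1.93% ÷ 75.1% × 889 mL = 22.846 mL

sodium bicarbonate 23.647 mL; L-tryptophan 0.401 g; zinc sulfate heptahydrate 32.978 mg; sodium succinate 58.674 mL; arabinose 15.291 g; glycerol 22.846 mL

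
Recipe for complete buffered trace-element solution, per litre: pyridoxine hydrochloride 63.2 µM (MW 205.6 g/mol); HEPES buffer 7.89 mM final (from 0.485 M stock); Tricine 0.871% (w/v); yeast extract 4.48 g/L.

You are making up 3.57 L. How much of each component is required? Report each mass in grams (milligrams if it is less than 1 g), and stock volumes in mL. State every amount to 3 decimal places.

Scale factor relative to 1 L: 3.57.
pyridoxine hydrochloride: 63.2 µmol/L × 205.6 g/mol × 3.57 L ÷ 1000 = 46.388 mg
HEPES buffer: dilute stock: 7.89 mM × 3570 mL ÷ 485 mM = 58.077 mL
Tricine: 0.871 g per 100 mL × 3570 mL ÷ 100 = 31.095 g
yeast extract: 4.48 g/L × 3.57 L = 15.994 g

pyridoxine hydrochloride 46.388 mg; HEPES buffer 58.077 mL; Tricine 31.095 g; yeast extract 15.994 g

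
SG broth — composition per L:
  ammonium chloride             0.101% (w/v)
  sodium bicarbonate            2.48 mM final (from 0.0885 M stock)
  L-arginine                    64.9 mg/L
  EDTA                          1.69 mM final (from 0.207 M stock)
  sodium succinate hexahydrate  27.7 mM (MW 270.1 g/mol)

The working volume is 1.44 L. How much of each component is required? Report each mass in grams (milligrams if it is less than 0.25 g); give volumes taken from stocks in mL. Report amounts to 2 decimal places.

ammonium chloride 1.45 g; sodium bicarbonate 40.35 mL; L-arginine 93.46 mg; EDTA 11.76 mL; sodium succinate hexahydrate 10.77 g

Scale factor relative to 1 L: 1.44.
ammonium chloride: 0.101 g per 100 mL × 1440 mL ÷ 100 = 1.45 g
sodium bicarbonate: dilute stock: 2.48 mM × 1440 mL ÷ 88.5 mM = 40.35 mL
L-arginine: 64.9 mg/L × 1.44 L = 93.46 mg
EDTA: C1V1 = C2V2 → 1.69 mM × 1440 mL ÷ 207 mM = 11.76 mL
sodium succinate hexahydrate: 27.7 mmol/L × 270.1 g/mol × 1.44 L ÷ 1000 = 10.77 g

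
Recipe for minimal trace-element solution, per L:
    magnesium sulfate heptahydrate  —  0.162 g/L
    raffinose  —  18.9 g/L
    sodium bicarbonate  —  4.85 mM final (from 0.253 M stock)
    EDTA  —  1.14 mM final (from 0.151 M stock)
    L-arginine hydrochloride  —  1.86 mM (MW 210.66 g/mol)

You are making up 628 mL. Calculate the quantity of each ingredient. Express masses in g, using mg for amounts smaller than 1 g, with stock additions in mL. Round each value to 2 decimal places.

Working volume: 628 mL = 0.628 L.
magnesium sulfate heptahydrate: 0.162 g/L × 0.628 L = 0.101736 g = 101.74 mg
raffinose: 18.9 g/L × 0.628 L = 11.87 g
sodium bicarbonate: dilute stock: 4.85 mM × 628 mL ÷ 253 mM = 12.04 mL
EDTA: dilute stock: 1.14 mM × 628 mL ÷ 151 mM = 4.74 mL
L-arginine hydrochloride: 1.86 mmol/L × 210.66 mg/mmol × 0.628 L = 246.07 mg

magnesium sulfate heptahydrate 101.74 mg; raffinose 11.87 g; sodium bicarbonate 12.04 mL; EDTA 4.74 mL; L-arginine hydrochloride 246.07 mg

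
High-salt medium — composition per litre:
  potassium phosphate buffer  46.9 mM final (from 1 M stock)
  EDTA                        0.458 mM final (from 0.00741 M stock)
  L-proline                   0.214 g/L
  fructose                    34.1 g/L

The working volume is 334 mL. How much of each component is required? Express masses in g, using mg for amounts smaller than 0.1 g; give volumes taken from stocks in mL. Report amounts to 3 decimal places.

potassium phosphate buffer 15.665 mL; EDTA 20.644 mL; L-proline 71.476 mg; fructose 11.389 g

Scale factor relative to 1 L: 0.334.
potassium phosphate buffer: dilute stock: 46.9 mM × 334 mL ÷ 1000 mM = 15.665 mL
EDTA: dilute stock: 0.458 mM × 334 mL ÷ 7.41 mM = 20.644 mL
L-proline: 0.214 g/L × 0.334 L = 0.071476 g = 71.476 mg
fructose: 34.1 g/L × 0.334 L = 11.389 g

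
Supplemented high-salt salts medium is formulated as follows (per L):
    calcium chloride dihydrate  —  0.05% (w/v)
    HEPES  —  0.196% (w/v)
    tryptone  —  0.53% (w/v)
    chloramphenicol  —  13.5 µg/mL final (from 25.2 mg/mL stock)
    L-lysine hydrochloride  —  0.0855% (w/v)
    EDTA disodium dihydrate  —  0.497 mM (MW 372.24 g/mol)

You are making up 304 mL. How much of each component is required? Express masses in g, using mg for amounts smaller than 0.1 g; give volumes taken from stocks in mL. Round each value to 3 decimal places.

Target volume = 304 mL = 0.304 L.
calcium chloride dihydrate: 0.05 g per 100 mL × 304 mL ÷ 100 = 0.152 g
HEPES: 0.196% w/v = 1.96 g/L → 1.96 × 0.304 L = 0.596 g
tryptone: 0.53 g per 100 mL × 304 mL ÷ 100 = 1.611 g
chloramphenicol: dilute stock: 13.5 µg/mL × 304 mL ÷ 25200 µg/mL = 0.163 mL
L-lysine hydrochloride: 0.0855% w/v = 0.855 g/L → 0.855 × 0.304 L = 0.260 g
EDTA disodium dihydrate: 0.497 mmol/L × 372.24 mg/mmol × 0.304 L = 56.241 mg

calcium chloride dihydrate 0.152 g; HEPES 0.596 g; tryptone 1.611 g; chloramphenicol 0.163 mL; L-lysine hydrochloride 0.260 g; EDTA disodium dihydrate 56.241 mg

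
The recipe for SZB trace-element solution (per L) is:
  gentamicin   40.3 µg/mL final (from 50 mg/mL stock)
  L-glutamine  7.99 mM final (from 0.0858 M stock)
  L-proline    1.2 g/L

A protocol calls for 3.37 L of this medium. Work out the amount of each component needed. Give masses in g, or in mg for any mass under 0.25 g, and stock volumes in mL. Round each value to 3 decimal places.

Working volume: 3.37 L.
gentamicin: V = C2·V2/C1 = 40.3 µg/mL × 3370 mL ÷ 50000 µg/mL = 2.716 mL
L-glutamine: C1V1 = C2V2 → 7.99 mM × 3370 mL ÷ 85.8 mM = 313.826 mL
L-proline: 1.2 g/L × 3.37 L = 4.044 g

gentamicin 2.716 mL; L-glutamine 313.826 mL; L-proline 4.044 g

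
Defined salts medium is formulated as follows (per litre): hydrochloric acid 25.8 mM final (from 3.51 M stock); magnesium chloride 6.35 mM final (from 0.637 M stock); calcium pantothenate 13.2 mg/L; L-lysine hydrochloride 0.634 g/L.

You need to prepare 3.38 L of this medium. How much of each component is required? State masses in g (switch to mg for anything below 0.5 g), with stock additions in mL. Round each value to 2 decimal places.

hydrochloric acid 24.84 mL; magnesium chloride 33.69 mL; calcium pantothenate 44.62 mg; L-lysine hydrochloride 2.14 g

Working volume: 3.38 L.
hydrochloric acid: dilute stock: 25.8 mM × 3380 mL ÷ 3510 mM = 24.84 mL
magnesium chloride: dilute stock: 6.35 mM × 3380 mL ÷ 637 mM = 33.69 mL
calcium pantothenate: 13.2 mg/L × 3.38 L = 44.62 mg
L-lysine hydrochloride: 0.634 g/L × 3.38 L = 2.14 g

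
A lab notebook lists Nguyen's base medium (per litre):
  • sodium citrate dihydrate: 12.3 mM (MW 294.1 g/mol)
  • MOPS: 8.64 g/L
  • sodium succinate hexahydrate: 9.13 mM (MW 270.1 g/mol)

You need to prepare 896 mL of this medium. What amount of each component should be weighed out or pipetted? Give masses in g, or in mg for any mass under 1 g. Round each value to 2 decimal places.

Scale factor relative to 1 L: 0.896.
sodium citrate dihydrate: 12.3 mmol/L × 294.1 g/mol × 0.896 L ÷ 1000 = 3.24 g
MOPS: 8.64 g/L × 0.896 L = 7.74 g
sodium succinate hexahydrate: 9.13 mmol/L × 270.1 g/mol × 0.896 L ÷ 1000 = 2.21 g

sodium citrate dihydrate 3.24 g; MOPS 7.74 g; sodium succinate hexahydrate 2.21 g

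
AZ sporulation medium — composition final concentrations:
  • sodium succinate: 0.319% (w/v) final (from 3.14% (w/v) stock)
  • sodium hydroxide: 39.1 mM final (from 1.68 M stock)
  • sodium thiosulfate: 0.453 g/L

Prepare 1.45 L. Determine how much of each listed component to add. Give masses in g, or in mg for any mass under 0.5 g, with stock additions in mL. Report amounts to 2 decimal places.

Scale factor relative to 1 L: 1.45.
sodium succinate: V = C2·V2/C1 = 0.319% ÷ 3.14% × 1450 mL = 147.31 mL
sodium hydroxide: C1V1 = C2V2 → 39.1 mM × 1450 mL ÷ 1680 mM = 33.75 mL
sodium thiosulfate: 0.453 g/L × 1.45 L = 0.66 g

sodium succinate 147.31 mL; sodium hydroxide 33.75 mL; sodium thiosulfate 0.66 g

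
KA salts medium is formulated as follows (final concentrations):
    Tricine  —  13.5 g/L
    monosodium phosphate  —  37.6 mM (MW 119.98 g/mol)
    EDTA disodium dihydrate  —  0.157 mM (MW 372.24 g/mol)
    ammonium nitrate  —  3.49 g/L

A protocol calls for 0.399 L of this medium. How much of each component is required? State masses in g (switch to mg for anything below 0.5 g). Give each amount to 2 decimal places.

Scale factor relative to 1 L: 0.399.
Tricine: 13.5 g/L × 0.399 L = 5.39 g
monosodium phosphate: 37.6 mmol/L × 119.98 g/mol × 0.399 L ÷ 1000 = 1.80 g
EDTA disodium dihydrate: 0.157 mmol/L × 372.24 mg/mmol × 0.399 L = 23.32 mg
ammonium nitrate: 3.49 g/L × 0.399 L = 1.39 g

Tricine 5.39 g; monosodium phosphate 1.80 g; EDTA disodium dihydrate 23.32 mg; ammonium nitrate 1.39 g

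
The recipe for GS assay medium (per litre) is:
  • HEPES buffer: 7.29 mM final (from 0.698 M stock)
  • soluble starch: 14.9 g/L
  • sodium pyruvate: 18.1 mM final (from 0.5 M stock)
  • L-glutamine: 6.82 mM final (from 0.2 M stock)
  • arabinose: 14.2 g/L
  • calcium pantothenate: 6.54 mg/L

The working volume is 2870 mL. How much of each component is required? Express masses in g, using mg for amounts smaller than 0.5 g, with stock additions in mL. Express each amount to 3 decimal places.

HEPES buffer 29.975 mL; soluble starch 42.763 g; sodium pyruvate 103.894 mL; L-glutamine 97.867 mL; arabinose 40.754 g; calcium pantothenate 18.770 mg

Scale factor relative to 1 L: 2.87.
HEPES buffer: dilute stock: 7.29 mM × 2870 mL ÷ 698 mM = 29.975 mL
soluble starch: 14.9 g/L × 2.87 L = 42.763 g
sodium pyruvate: dilute stock: 18.1 mM × 2870 mL ÷ 500 mM = 103.894 mL
L-glutamine: dilute stock: 6.82 mM × 2870 mL ÷ 200 mM = 97.867 mL
arabinose: 14.2 g/L × 2.87 L = 40.754 g
calcium pantothenate: 6.54 mg/L × 2.87 L = 18.770 mg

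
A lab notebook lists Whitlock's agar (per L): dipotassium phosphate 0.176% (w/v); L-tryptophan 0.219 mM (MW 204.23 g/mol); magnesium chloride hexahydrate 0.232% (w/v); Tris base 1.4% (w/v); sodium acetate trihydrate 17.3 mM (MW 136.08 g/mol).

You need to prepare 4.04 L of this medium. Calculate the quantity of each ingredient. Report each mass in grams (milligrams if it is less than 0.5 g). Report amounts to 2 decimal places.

dipotassium phosphate 7.11 g; L-tryptophan 180.69 mg; magnesium chloride hexahydrate 9.37 g; Tris base 56.56 g; sodium acetate trihydrate 9.51 g

Working volume: 4.04 L.
dipotassium phosphate: 0.176% w/v = 1.76 g/L → 1.76 × 4.04 L = 7.11 g
L-tryptophan: 0.219 mmol/L × 204.23 mg/mmol × 4.04 L = 180.69 mg
magnesium chloride hexahydrate: 0.232 g per 100 mL × 4040 mL ÷ 100 = 9.37 g
Tris base: 1.4 g per 100 mL × 4040 mL ÷ 100 = 56.56 g
sodium acetate trihydrate: 17.3 mmol/L × 136.08 g/mol × 4.04 L ÷ 1000 = 9.51 g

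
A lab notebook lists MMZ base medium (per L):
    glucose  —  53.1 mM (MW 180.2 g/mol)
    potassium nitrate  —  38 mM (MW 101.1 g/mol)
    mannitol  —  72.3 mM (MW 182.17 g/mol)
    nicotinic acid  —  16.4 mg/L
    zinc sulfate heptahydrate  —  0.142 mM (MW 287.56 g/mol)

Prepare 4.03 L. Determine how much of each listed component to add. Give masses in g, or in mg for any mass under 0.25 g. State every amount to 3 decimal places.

glucose 38.562 g; potassium nitrate 15.482 g; mannitol 53.079 g; nicotinic acid 66.092 mg; zinc sulfate heptahydrate 164.559 mg

Working volume: 4.03 L.
glucose: 53.1 mmol/L × 180.2 g/mol × 4.03 L ÷ 1000 = 38.562 g
potassium nitrate: 38 mmol/L × 101.1 g/mol × 4.03 L ÷ 1000 = 15.482 g
mannitol: 72.3 mmol/L × 182.17 g/mol × 4.03 L ÷ 1000 = 53.079 g
nicotinic acid: 16.4 mg/L × 4.03 L = 66.092 mg
zinc sulfate heptahydrate: 0.142 mmol/L × 287.56 mg/mmol × 4.03 L = 164.559 mg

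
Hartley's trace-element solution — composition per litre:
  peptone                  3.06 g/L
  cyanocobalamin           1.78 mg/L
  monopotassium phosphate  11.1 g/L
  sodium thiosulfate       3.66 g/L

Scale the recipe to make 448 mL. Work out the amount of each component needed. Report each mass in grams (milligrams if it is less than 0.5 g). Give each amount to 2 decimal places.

Scale factor relative to 1 L: 0.448.
peptone: 3.06 g/L × 0.448 L = 1.37 g
cyanocobalamin: 1.78 mg/L × 0.448 L = 0.80 mg
monopotassium phosphate: 11.1 g/L × 0.448 L = 4.97 g
sodium thiosulfate: 3.66 g/L × 0.448 L = 1.64 g

peptone 1.37 g; cyanocobalamin 0.80 mg; monopotassium phosphate 4.97 g; sodium thiosulfate 1.64 g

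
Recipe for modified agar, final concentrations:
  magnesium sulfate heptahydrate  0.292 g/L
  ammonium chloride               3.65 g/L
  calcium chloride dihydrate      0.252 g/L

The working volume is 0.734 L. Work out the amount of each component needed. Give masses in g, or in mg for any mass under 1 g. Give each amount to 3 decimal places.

Scale factor relative to 1 L: 0.734.
magnesium sulfate heptahydrate: 0.292 g/L × 0.734 L = 0.214328 g = 214.328 mg
ammonium chloride: 3.65 g/L × 0.734 L = 2.679 g
calcium chloride dihydrate: 0.252 g/L × 0.734 L = 0.184968 g = 184.968 mg

magnesium sulfate heptahydrate 214.328 mg; ammonium chloride 2.679 g; calcium chloride dihydrate 184.968 mg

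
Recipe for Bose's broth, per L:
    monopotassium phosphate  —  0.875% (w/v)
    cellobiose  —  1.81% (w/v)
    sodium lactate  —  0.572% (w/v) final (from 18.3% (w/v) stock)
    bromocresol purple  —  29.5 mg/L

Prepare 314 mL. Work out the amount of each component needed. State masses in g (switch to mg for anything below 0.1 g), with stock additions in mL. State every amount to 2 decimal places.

Target volume = 314 mL = 0.314 L.
monopotassium phosphate: 0.875% w/v = 8.75 g/L → 8.75 × 0.314 L = 2.75 g
cellobiose: 1.81 g per 100 mL × 314 mL ÷ 100 = 5.68 g
sodium lactate: C1V1 = C2V2 → 0.572% ÷ 18.3% × 314 mL = 9.81 mL
bromocresol purple: 29.5 mg/L × 0.314 L = 9.26 mg

monopotassium phosphate 2.75 g; cellobiose 5.68 g; sodium lactate 9.81 mL; bromocresol purple 9.26 mg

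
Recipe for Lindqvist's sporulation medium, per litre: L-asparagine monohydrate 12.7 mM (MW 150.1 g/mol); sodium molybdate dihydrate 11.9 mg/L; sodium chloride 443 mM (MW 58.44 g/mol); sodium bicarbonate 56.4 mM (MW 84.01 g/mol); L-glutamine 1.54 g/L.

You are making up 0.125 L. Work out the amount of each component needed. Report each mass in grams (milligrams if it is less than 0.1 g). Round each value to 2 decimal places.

Scale factor relative to 1 L: 0.125.
L-asparagine monohydrate: 12.7 mmol/L × 150.1 g/mol × 0.125 L ÷ 1000 = 0.24 g
sodium molybdate dihydrate: 11.9 mg/L × 0.125 L = 1.49 mg
sodium chloride: 443 mmol/L × 58.44 g/mol × 0.125 L ÷ 1000 = 3.24 g
sodium bicarbonate: 56.4 mmol/L × 84.01 g/mol × 0.125 L ÷ 1000 = 0.59 g
L-glutamine: 1.54 g/L × 0.125 L = 0.19 g

L-asparagine monohydrate 0.24 g; sodium molybdate dihydrate 1.49 mg; sodium chloride 3.24 g; sodium bicarbonate 0.59 g; L-glutamine 0.19 g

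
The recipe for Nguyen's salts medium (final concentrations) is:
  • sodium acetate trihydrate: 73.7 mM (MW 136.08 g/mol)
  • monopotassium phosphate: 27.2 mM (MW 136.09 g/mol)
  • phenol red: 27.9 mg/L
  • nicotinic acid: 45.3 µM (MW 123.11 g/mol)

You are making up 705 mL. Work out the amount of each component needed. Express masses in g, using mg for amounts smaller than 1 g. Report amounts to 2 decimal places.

Target volume = 705 mL = 0.705 L.
sodium acetate trihydrate: 73.7 mmol/L × 136.08 g/mol × 0.705 L ÷ 1000 = 7.07 g
monopotassium phosphate: 27.2 mmol/L × 136.09 g/mol × 0.705 L ÷ 1000 = 2.61 g
phenol red: 27.9 mg/L × 0.705 L = 19.67 mg
nicotinic acid: 45.3 µmol/L × 123.11 g/mol × 0.705 L ÷ 1000 = 3.93 mg

sodium acetate trihydrate 7.07 g; monopotassium phosphate 2.61 g; phenol red 19.67 mg; nicotinic acid 3.93 mg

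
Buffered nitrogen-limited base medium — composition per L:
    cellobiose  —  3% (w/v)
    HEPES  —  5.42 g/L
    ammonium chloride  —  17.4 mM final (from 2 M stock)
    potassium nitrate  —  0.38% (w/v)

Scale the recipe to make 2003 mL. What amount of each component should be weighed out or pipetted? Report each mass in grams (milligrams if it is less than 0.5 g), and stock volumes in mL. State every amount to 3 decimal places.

Target volume = 2003 mL = 2.003 L.
cellobiose: 3% w/v = 30 g/L → 30 × 2.003 L = 60.090 g
HEPES: 5.42 g/L × 2.003 L = 10.856 g
ammonium chloride: dilute stock: 17.4 mM × 2003 mL ÷ 2000 mM = 17.426 mL
potassium nitrate: 0.38 g per 100 mL × 2003 mL ÷ 100 = 7.611 g

cellobiose 60.090 g; HEPES 10.856 g; ammonium chloride 17.426 mL; potassium nitrate 7.611 g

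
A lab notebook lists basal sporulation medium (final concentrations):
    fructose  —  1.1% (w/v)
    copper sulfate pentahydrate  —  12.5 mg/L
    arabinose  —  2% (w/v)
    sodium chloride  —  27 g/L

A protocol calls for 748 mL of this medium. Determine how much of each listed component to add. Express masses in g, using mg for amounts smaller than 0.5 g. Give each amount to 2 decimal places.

Target volume = 748 mL = 0.748 L.
fructose: 1.1% w/v = 11 g/L → 11 × 0.748 L = 8.23 g
copper sulfate pentahydrate: 12.5 mg/L × 0.748 L = 9.35 mg
arabinose: 2% w/v = 20 g/L → 20 × 0.748 L = 14.96 g
sodium chloride: 27 g/L × 0.748 L = 20.20 g

fructose 8.23 g; copper sulfate pentahydrate 9.35 mg; arabinose 14.96 g; sodium chloride 20.20 g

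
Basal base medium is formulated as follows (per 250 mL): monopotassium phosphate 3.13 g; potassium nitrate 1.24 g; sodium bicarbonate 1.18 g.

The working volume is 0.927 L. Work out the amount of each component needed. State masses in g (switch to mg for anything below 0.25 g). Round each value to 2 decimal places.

Ratio of target to recipe volume: 927 / 250 = 3.708.
monopotassium phosphate: 3.13 g × (927 mL / 250 mL) = 11.61 g
potassium nitrate: 1.24 g × (927 mL / 250 mL) = 4.60 g
sodium bicarbonate: 1.18 g × (927 mL / 250 mL) = 4.38 g

monopotassium phosphate 11.61 g; potassium nitrate 4.60 g; sodium bicarbonate 4.38 g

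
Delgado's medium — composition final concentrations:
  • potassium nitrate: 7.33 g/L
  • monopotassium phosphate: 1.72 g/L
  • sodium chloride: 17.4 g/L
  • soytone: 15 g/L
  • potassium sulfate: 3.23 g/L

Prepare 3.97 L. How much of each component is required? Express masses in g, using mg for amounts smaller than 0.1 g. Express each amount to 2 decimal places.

potassium nitrate 29.10 g; monopotassium phosphate 6.83 g; sodium chloride 69.08 g; soytone 59.55 g; potassium sulfate 12.82 g

Working volume: 3.97 L.
potassium nitrate: 7.33 g/L × 3.97 L = 29.10 g
monopotassium phosphate: 1.72 g/L × 3.97 L = 6.83 g
sodium chloride: 17.4 g/L × 3.97 L = 69.08 g
soytone: 15 g/L × 3.97 L = 59.55 g
potassium sulfate: 3.23 g/L × 3.97 L = 12.82 g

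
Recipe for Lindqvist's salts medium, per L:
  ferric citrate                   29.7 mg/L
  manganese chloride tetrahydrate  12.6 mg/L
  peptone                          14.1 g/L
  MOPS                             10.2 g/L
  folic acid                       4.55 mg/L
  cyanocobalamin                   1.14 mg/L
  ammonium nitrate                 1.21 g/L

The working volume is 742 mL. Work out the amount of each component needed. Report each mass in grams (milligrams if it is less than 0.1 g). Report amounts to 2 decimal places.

Working volume: 742 mL = 0.742 L.
ferric citrate: 29.7 mg/L × 0.742 L = 22.04 mg
manganese chloride tetrahydrate: 12.6 mg/L × 0.742 L = 9.35 mg
peptone: 14.1 g/L × 0.742 L = 10.46 g
MOPS: 10.2 g/L × 0.742 L = 7.57 g
folic acid: 4.55 mg/L × 0.742 L = 3.38 mg
cyanocobalamin: 1.14 mg/L × 0.742 L = 0.85 mg
ammonium nitrate: 1.21 g/L × 0.742 L = 0.90 g

ferric citrate 22.04 mg; manganese chloride tetrahydrate 9.35 mg; peptone 10.46 g; MOPS 7.57 g; folic acid 3.38 mg; cyanocobalamin 0.85 mg; ammonium nitrate 0.90 g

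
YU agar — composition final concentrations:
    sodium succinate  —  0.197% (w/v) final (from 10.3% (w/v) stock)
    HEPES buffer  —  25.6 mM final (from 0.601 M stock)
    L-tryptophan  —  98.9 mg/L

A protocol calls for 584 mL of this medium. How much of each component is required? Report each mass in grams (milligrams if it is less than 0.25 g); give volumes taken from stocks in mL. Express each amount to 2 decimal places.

sodium succinate 11.17 mL; HEPES buffer 24.88 mL; L-tryptophan 57.76 mg

Scale factor relative to 1 L: 0.584.
sodium succinate: C1V1 = C2V2 → 0.197% ÷ 10.3% × 584 mL = 11.17 mL
HEPES buffer: V = C2·V2/C1 = 25.6 mM × 584 mL ÷ 601 mM = 24.88 mL
L-tryptophan: 98.9 mg/L × 0.584 L = 57.76 mg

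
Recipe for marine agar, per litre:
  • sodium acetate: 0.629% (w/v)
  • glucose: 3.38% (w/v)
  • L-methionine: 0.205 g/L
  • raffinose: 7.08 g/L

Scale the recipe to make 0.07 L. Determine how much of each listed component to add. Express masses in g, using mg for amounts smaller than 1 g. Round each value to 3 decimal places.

Working volume: 0.07 L.
sodium acetate: 0.629 g per 100 mL × 70 mL ÷ 100 = 0.4403 g = 440.300 mg
glucose: 3.38% w/v = 33.8 g/L → 33.8 × 0.07 L = 2.366 g
L-methionine: 0.205 g/L × 0.07 L = 0.01435 g = 14.350 mg
raffinose: 7.08 g/L × 0.07 L = 0.4956 g = 495.600 mg

sodium acetate 440.300 mg; glucose 2.366 g; L-methionine 14.350 mg; raffinose 495.600 mg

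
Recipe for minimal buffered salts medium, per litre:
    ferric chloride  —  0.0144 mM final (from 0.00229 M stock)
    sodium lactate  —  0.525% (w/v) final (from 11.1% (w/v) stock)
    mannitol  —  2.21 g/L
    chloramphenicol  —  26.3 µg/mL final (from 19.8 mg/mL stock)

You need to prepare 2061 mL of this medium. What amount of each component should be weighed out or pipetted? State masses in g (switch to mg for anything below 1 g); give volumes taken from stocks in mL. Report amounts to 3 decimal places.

Target volume = 2061 mL = 2.061 L.
ferric chloride: dilute stock: 0.0144 mM × 2061 mL ÷ 2.29 mM = 12.960 mL
sodium lactate: dilute stock: 0.525% ÷ 11.1% × 2061 mL = 97.480 mL
mannitol: 2.21 g/L × 2.061 L = 4.555 g
chloramphenicol: C1V1 = C2V2 → 26.3 µg/mL × 2061 mL ÷ 19800 µg/mL = 2.738 mL

ferric chloride 12.960 mL; sodium lactate 97.480 mL; mannitol 4.555 g; chloramphenicol 2.738 mL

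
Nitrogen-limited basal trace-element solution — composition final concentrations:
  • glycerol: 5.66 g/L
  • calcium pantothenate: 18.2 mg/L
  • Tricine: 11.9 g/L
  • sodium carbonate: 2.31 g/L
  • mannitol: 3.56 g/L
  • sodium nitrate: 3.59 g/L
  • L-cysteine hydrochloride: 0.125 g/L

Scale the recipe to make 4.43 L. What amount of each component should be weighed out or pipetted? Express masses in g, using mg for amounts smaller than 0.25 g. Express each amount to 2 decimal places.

Working volume: 4.43 L.
glycerol: 5.66 g/L × 4.43 L = 25.07 g
calcium pantothenate: 18.2 mg/L × 4.43 L = 80.63 mg
Tricine: 11.9 g/L × 4.43 L = 52.72 g
sodium carbonate: 2.31 g/L × 4.43 L = 10.23 g
mannitol: 3.56 g/L × 4.43 L = 15.77 g
sodium nitrate: 3.59 g/L × 4.43 L = 15.90 g
L-cysteine hydrochloride: 0.125 g/L × 4.43 L = 0.55 g

glycerol 25.07 g; calcium pantothenate 80.63 mg; Tricine 52.72 g; sodium carbonate 10.23 g; mannitol 15.77 g; sodium nitrate 15.90 g; L-cysteine hydrochloride 0.55 g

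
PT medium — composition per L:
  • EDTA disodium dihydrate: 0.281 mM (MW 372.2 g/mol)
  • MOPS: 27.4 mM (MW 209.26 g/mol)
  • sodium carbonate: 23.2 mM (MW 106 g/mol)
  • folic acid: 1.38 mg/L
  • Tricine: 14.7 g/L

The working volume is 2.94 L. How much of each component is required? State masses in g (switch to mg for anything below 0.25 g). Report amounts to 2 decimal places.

EDTA disodium dihydrate 0.31 g; MOPS 16.86 g; sodium carbonate 7.23 g; folic acid 4.06 mg; Tricine 43.22 g

Working volume: 2.94 L.
EDTA disodium dihydrate: 0.281 mmol/L × 372.2 g/mol × 2.94 L ÷ 1000 = 0.31 g
MOPS: 27.4 mmol/L × 209.26 g/mol × 2.94 L ÷ 1000 = 16.86 g
sodium carbonate: 23.2 mmol/L × 106 g/mol × 2.94 L ÷ 1000 = 7.23 g
folic acid: 1.38 mg/L × 2.94 L = 4.06 mg
Tricine: 14.7 g/L × 2.94 L = 43.22 g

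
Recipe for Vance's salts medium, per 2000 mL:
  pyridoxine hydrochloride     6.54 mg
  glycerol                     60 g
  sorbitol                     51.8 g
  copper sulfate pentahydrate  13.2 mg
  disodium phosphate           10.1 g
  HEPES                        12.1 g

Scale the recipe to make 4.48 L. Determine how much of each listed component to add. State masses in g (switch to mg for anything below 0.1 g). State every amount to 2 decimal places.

Scale factor = 4480 mL / 2000 mL = 2.24.
pyridoxine hydrochloride: 6.54 mg × (4480 mL / 2000 mL) = 14.65 mg
glycerol: 60 g × (4480 mL / 2000 mL) = 134.40 g
sorbitol: 51.8 g × (4480 mL / 2000 mL) = 116.03 g
copper sulfate pentahydrate: 13.2 mg × (4480 mL / 2000 mL) = 29.57 mg
disodium phosphate: 10.1 g × (4480 mL / 2000 mL) = 22.62 g
HEPES: 12.1 g × (4480 mL / 2000 mL) = 27.10 g

pyridoxine hydrochloride 14.65 mg; glycerol 134.40 g; sorbitol 116.03 g; copper sulfate pentahydrate 29.57 mg; disodium phosphate 22.62 g; HEPES 27.10 g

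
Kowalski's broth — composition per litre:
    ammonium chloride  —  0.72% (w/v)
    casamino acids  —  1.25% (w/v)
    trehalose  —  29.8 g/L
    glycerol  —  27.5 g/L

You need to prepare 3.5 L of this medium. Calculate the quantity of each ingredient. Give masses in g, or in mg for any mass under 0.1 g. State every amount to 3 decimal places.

Working volume: 3.5 L.
ammonium chloride: 0.72% w/v = 7.2 g/L → 7.2 × 3.5 L = 25.200 g
casamino acids: 1.25 g per 100 mL × 3500 mL ÷ 100 = 43.750 g
trehalose: 29.8 g/L × 3.5 L = 104.300 g
glycerol: 27.5 g/L × 3.5 L = 96.250 g

ammonium chloride 25.200 g; casamino acids 43.750 g; trehalose 104.300 g; glycerol 96.250 g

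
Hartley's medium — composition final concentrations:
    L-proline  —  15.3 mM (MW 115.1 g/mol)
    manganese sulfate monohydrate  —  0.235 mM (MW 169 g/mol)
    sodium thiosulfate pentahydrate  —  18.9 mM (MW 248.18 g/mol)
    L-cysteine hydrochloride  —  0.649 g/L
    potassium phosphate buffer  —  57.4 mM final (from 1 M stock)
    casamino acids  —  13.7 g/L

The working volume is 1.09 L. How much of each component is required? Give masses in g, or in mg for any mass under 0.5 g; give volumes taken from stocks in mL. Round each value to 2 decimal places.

Working volume: 1.09 L.
L-proline: 15.3 mmol/L × 115.1 g/mol × 1.09 L ÷ 1000 = 1.92 g
manganese sulfate monohydrate: 0.235 mmol/L × 169 mg/mmol × 1.09 L = 43.29 mg
sodium thiosulfate pentahydrate: 18.9 mmol/L × 248.18 g/mol × 1.09 L ÷ 1000 = 5.11 g
L-cysteine hydrochloride: 0.649 g/L × 1.09 L = 0.71 g
potassium phosphate buffer: V = C2·V2/C1 = 57.4 mM × 1090 mL ÷ 1000 mM = 62.57 mL
casamino acids: 13.7 g/L × 1.09 L = 14.93 g

L-proline 1.92 g; manganese sulfate monohydrate 43.29 mg; sodium thiosulfate pentahydrate 5.11 g; L-cysteine hydrochloride 0.71 g; potassium phosphate buffer 62.57 mL; casamino acids 14.93 g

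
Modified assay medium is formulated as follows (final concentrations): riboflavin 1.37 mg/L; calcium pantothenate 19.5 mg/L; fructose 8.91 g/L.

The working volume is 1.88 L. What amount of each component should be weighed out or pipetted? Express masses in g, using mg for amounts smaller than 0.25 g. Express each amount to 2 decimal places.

riboflavin 2.58 mg; calcium pantothenate 36.66 mg; fructose 16.75 g

Scale factor relative to 1 L: 1.88.
riboflavin: 1.37 mg/L × 1.88 L = 2.58 mg
calcium pantothenate: 19.5 mg/L × 1.88 L = 36.66 mg
fructose: 8.91 g/L × 1.88 L = 16.75 g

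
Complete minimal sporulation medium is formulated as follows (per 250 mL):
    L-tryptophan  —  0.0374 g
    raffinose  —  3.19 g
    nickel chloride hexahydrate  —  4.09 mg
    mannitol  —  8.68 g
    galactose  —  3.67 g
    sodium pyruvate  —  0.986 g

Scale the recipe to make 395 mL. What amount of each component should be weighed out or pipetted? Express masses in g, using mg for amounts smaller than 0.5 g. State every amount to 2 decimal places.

L-tryptophan 59.09 mg; raffinose 5.04 g; nickel chloride hexahydrate 6.46 mg; mannitol 13.71 g; galactose 5.80 g; sodium pyruvate 1.56 g

Scale factor = 395 mL / 250 mL = 1.58.
L-tryptophan: 0.0374 g × (395 mL / 250 mL) = 0.059092 g = 59.09 mg
raffinose: 3.19 g × (395 mL / 250 mL) = 5.04 g
nickel chloride hexahydrate: 4.09 mg × (395 mL / 250 mL) = 6.46 mg
mannitol: 8.68 g × (395 mL / 250 mL) = 13.71 g
galactose: 3.67 g × (395 mL / 250 mL) = 5.80 g
sodium pyruvate: 0.986 g × (395 mL / 250 mL) = 1.56 g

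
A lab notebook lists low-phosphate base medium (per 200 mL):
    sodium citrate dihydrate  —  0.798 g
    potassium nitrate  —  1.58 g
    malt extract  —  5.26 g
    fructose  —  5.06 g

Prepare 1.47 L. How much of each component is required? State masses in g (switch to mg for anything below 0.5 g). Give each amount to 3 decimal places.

Scale factor = 1470 mL / 200 mL = 7.35.
sodium citrate dihydrate: 0.798 g × (1470 mL / 200 mL) = 5.865 g
potassium nitrate: 1.58 g × (1470 mL / 200 mL) = 11.613 g
malt extract: 5.26 g × (1470 mL / 200 mL) = 38.661 g
fructose: 5.06 g × (1470 mL / 200 mL) = 37.191 g

sodium citrate dihydrate 5.865 g; potassium nitrate 11.613 g; malt extract 38.661 g; fructose 37.191 g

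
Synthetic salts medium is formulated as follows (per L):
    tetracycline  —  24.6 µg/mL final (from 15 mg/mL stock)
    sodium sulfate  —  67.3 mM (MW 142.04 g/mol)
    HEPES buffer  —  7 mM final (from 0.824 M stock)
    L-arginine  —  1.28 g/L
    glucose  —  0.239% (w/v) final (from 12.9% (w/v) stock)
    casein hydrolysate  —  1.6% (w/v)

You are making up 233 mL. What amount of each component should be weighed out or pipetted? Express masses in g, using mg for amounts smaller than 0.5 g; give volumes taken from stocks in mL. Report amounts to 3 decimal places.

Working volume: 233 mL = 0.233 L.
tetracycline: V = C2·V2/C1 = 24.6 µg/mL × 233 mL ÷ 15000 µg/mL = 0.382 mL
sodium sulfate: 67.3 mmol/L × 142.04 g/mol × 0.233 L ÷ 1000 = 2.227 g
HEPES buffer: dilute stock: 7 mM × 233 mL ÷ 824 mM = 1.979 mL
L-arginine: 1.28 g/L × 0.233 L = 0.29824 g = 298.240 mg
glucose: dilute stock: 0.239% ÷ 12.9% × 233 mL = 4.317 mL
casein hydrolysate: 1.6% w/v = 16 g/L → 16 × 0.233 L = 3.728 g

tetracycline 0.382 mL; sodium sulfate 2.227 g; HEPES buffer 1.979 mL; L-arginine 298.240 mg; glucose 4.317 mL; casein hydrolysate 3.728 g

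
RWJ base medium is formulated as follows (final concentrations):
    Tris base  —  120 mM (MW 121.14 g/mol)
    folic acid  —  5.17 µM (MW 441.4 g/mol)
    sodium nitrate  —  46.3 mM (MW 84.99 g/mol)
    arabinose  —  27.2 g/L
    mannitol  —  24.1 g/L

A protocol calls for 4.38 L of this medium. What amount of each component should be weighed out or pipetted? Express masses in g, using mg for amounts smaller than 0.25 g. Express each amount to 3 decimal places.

Scale factor relative to 1 L: 4.38.
Tris base: 120 mmol/L × 121.14 g/mol × 4.38 L ÷ 1000 = 63.671 g
folic acid: 5.17 µmol/L × 441.4 g/mol × 4.38 L ÷ 1000 = 9.995 mg
sodium nitrate: 46.3 mmol/L × 84.99 g/mol × 4.38 L ÷ 1000 = 17.235 g
arabinose: 27.2 g/L × 4.38 L = 119.136 g
mannitol: 24.1 g/L × 4.38 L = 105.558 g

Tris base 63.671 g; folic acid 9.995 mg; sodium nitrate 17.235 g; arabinose 119.136 g; mannitol 105.558 g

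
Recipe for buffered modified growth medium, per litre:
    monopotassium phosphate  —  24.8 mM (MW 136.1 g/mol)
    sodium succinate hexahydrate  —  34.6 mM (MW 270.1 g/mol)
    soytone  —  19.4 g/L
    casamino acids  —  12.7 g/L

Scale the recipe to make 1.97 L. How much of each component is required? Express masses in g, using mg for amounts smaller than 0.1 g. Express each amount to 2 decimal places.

monopotassium phosphate 6.65 g; sodium succinate hexahydrate 18.41 g; soytone 38.22 g; casamino acids 25.02 g

Working volume: 1.97 L.
monopotassium phosphate: 24.8 mmol/L × 136.1 g/mol × 1.97 L ÷ 1000 = 6.65 g
sodium succinate hexahydrate: 34.6 mmol/L × 270.1 g/mol × 1.97 L ÷ 1000 = 18.41 g
soytone: 19.4 g/L × 1.97 L = 38.22 g
casamino acids: 12.7 g/L × 1.97 L = 25.02 g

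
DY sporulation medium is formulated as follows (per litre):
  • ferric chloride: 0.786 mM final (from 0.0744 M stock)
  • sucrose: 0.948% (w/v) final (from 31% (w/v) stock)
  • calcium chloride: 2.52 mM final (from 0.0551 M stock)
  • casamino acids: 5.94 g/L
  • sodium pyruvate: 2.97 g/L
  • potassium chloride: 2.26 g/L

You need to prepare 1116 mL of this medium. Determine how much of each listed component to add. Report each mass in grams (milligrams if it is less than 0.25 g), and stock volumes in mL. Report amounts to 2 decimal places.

ferric chloride 11.79 mL; sucrose 34.13 mL; calcium chloride 51.04 mL; casamino acids 6.63 g; sodium pyruvate 3.31 g; potassium chloride 2.52 g

Scale factor relative to 1 L: 1.116.
ferric chloride: dilute stock: 0.786 mM × 1116 mL ÷ 74.4 mM = 11.79 mL
sucrose: dilute stock: 0.948% ÷ 31% × 1116 mL = 34.13 mL
calcium chloride: V = C2·V2/C1 = 2.52 mM × 1116 mL ÷ 55.1 mM = 51.04 mL
casamino acids: 5.94 g/L × 1.116 L = 6.63 g
sodium pyruvate: 2.97 g/L × 1.116 L = 3.31 g
potassium chloride: 2.26 g/L × 1.116 L = 2.52 g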